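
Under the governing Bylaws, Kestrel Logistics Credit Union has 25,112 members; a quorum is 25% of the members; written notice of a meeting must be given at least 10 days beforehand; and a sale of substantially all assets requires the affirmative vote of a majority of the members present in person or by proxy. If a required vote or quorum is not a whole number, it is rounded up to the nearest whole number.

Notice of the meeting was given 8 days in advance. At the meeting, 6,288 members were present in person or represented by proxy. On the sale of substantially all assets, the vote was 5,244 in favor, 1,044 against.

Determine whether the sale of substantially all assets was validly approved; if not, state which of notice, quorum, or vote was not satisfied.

Notice: 8 days given; 10 required. Not satisfied.
Quorum: 25% of 25,112 = 6,278; 6,288 present. Satisfied.
Vote: requires a majority of those present (6,288); a majority of 6288 is 3145, so 3,145 needed; 5,244 in favor. Satisfied.

Invalid — notice requirement not satisfied.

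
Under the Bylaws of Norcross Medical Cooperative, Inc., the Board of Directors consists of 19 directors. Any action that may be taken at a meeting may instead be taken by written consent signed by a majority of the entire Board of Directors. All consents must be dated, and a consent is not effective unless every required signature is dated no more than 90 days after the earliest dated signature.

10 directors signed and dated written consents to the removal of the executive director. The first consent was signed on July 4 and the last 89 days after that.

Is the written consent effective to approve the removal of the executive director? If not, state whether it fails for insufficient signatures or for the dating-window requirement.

Signatures required: a majority of 19 — a majority of 19 is 10, so 10 needed; 10 signed. Sufficient.
Dating window: the latest signature is 89 days after the earliest; the limit is 90 days. Within the window.

Effective — both the signature and dating-window requirements are satisfied.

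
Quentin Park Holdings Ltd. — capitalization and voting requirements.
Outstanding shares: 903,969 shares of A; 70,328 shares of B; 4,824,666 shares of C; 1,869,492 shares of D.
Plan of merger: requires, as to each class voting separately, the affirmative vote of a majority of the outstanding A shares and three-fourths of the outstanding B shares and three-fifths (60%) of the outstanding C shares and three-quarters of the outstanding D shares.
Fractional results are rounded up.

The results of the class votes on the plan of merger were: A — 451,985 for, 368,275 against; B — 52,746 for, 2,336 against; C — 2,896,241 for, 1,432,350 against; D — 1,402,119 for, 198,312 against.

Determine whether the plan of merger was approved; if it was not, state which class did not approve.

A: a majority of 903969 is 451985; 451,985 required, 451,985 in favor — approved.
B: 3/4 of 70328 = 52746; 52,746 required, 52,746 in favor — approved.
C: 3/5 of 4824666 = 2894799.60, rounded up to 2894800; 2,894,800 required, 2,896,241 in favor — approved.
D: 3/4 of 1869492 = 1402119; 1,402,119 required, 1,402,119 in favor — approved.

Approved — every class gave the required vote.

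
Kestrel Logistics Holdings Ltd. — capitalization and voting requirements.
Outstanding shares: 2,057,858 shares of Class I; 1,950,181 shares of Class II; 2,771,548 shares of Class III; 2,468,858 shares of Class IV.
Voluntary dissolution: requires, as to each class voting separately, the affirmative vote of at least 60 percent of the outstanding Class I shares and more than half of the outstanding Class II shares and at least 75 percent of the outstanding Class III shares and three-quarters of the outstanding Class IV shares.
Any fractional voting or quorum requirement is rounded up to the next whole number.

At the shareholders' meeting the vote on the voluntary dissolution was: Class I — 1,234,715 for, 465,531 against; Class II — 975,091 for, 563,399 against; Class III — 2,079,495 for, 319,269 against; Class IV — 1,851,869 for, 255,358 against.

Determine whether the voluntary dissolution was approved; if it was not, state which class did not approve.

Approved — every class gave the required vote.

Class I: 3/5 of 2057858 = 1234714.80, rounded up to 1234715; 1,234,715 required, 1,234,715 in favor — approved.
Class II: a majority of 1950181 is 975091; 975,091 required, 975,091 in favor — approved.
Class III: 3/4 of 2771548 = 2078661; 2,078,661 required, 2,079,495 in favor — approved.
Class IV: 3/4 of 2468858 = 1851643.50, rounded up to 1851644; 1,851,644 required, 1,851,869 in favor — approved.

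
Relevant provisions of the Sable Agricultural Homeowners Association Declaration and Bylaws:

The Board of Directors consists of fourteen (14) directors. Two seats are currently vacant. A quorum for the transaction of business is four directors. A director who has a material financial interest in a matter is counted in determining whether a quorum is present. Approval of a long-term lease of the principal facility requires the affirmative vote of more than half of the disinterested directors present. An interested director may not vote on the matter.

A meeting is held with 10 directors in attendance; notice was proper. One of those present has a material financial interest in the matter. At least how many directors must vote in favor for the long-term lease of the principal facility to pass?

The long-term lease of the principal facility requires a majority of the disinterested directors present (10 − 1 = 9).
A majority of 9 is 5.

5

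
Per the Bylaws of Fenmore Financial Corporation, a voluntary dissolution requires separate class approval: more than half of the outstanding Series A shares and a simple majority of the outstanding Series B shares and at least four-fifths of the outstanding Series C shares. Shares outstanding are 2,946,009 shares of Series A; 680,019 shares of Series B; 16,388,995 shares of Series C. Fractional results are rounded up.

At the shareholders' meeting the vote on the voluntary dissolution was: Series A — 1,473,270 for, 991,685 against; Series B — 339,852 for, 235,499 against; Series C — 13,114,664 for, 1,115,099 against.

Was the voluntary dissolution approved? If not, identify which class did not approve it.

Not approved — the Series B shares did not give the required vote.

Series A: a majority of 2946009 is 1473005; 1,473,005 required, 1,473,270 in favor — approved.
Series B: a majority of 680019 is 340010; 340,010 required, 339,852 in favor — not approved.
Series C: 4/5 of 16388995 = 13111196; 13,111,196 required, 13,114,664 in favor — approved.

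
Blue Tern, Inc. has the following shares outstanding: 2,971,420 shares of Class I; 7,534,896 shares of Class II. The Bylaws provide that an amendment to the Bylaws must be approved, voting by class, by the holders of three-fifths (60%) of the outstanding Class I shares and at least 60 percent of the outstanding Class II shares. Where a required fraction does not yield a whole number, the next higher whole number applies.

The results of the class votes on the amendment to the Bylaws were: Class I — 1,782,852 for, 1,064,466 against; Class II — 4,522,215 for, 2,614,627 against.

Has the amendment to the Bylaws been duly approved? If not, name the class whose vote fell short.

Approved — every class gave the required vote.

Class I: 3/5 of 2971420 = 1782852; 1,782,852 required, 1,782,852 in favor — approved.
Class II: 3/5 of 7534896 = 4520937.60, rounded up to 4520938; 4,520,938 required, 4,522,215 in favor — approved.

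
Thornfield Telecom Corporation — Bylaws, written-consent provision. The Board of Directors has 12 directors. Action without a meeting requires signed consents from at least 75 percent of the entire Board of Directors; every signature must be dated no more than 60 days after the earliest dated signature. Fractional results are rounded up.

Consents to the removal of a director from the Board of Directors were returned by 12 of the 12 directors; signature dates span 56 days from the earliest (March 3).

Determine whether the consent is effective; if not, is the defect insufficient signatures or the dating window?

Signatures required: at least 75 percent of 12 — 3/4 of 12 = 9, so 9 needed; 12 signed. Sufficient.
Dating window: the latest signature is 56 days after the earliest; the limit is 60 days. Within the window.

Effective — both the signature and dating-window requirements are satisfied.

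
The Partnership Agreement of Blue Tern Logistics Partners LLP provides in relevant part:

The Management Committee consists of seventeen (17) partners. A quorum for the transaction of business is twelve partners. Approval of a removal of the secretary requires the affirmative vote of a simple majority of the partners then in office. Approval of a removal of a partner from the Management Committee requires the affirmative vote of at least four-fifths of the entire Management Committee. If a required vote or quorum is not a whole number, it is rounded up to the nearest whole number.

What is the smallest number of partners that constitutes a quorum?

12

The quorum is fixed at 12.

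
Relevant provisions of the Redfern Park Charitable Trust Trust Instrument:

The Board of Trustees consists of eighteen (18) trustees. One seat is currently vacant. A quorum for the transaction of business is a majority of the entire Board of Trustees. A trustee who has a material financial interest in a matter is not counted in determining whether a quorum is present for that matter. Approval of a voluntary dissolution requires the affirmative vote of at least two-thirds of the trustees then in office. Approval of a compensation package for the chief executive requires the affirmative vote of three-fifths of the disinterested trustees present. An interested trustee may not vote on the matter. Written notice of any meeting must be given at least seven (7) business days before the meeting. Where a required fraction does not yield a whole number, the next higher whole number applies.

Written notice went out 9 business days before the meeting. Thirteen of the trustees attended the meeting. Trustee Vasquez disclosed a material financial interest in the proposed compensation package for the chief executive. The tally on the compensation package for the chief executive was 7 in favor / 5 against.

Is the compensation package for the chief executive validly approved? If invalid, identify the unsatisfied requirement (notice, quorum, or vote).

Invalid — vote requirement not satisfied.

Notice: 9 business days given; 7 required (9 ≥ 7). Satisfied.
Quorum: 13 present, but the 1 interested trustee does not count, leaving 12. Quorum is 10. Satisfied.
Vote: the compensation package for the chief executive requires three-fifths of the disinterested trustees present (13 − 1 = 12). 3/5 of 12 = 7.20, rounded up to 8, so 8 affirmative votes are needed; 7 voted in favor. Not satisfied.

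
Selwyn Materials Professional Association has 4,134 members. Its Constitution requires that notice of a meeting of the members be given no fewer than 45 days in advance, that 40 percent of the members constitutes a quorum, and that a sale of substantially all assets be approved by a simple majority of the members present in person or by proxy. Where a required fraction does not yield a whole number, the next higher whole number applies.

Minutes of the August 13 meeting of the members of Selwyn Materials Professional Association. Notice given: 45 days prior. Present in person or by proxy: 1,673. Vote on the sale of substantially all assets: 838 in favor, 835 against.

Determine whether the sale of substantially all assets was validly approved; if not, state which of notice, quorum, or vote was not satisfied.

Valid — all requirements satisfied.

Notice: 45 days given; 45 required. Satisfied.
Quorum: 40% of 4,134 = 1,653.60, rounded up to 1,654; 1,673 present. Satisfied.
Vote: requires a majority of those present (1,673); a majority of 1673 is 837, so 837 needed; 838 in favor. Satisfied.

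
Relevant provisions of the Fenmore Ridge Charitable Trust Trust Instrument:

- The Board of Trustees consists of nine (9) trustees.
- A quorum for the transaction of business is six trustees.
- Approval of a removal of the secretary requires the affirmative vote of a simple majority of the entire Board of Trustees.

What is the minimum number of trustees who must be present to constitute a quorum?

The quorum is fixed at 6.

6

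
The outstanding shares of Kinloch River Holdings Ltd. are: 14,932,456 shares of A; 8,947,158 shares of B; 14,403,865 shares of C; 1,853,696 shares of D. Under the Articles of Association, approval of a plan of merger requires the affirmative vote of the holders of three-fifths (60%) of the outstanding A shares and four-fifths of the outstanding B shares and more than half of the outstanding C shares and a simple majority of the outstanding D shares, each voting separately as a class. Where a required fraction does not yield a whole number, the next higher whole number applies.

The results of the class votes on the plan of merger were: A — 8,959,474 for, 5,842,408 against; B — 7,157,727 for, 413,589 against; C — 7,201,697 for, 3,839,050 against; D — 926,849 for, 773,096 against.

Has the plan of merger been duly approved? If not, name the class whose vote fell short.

Not approved — the C shares did not give the required vote.

A: 3/5 of 14932456 = 8959473.60, rounded up to 8959474; 8,959,474 required, 8,959,474 in favor — approved.
B: 4/5 of 8947158 = 7157726.40, rounded up to 7157727; 7,157,727 required, 7,157,727 in favor — approved.
C: a majority of 14403865 is 7201933; 7,201,933 required, 7,201,697 in favor — not approved.
D: a majority of 1853696 is 926849; 926,849 required, 926,849 in favor — approved.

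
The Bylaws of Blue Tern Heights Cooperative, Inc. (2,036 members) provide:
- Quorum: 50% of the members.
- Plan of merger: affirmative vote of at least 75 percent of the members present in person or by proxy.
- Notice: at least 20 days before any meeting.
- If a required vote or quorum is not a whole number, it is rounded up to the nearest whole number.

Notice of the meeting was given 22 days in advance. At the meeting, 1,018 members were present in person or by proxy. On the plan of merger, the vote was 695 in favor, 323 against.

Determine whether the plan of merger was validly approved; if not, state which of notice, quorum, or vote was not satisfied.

Notice: 22 days given; 20 required. Satisfied.
Quorum: 50% of 2,036 = 1,018; 1,018 present. Satisfied.
Vote: requires three-fourths of those present (1,018); 3/4 of 1018 = 763.50, rounded up to 764, so 764 needed; 695 in favor. Not satisfied.

Invalid — vote requirement not satisfied.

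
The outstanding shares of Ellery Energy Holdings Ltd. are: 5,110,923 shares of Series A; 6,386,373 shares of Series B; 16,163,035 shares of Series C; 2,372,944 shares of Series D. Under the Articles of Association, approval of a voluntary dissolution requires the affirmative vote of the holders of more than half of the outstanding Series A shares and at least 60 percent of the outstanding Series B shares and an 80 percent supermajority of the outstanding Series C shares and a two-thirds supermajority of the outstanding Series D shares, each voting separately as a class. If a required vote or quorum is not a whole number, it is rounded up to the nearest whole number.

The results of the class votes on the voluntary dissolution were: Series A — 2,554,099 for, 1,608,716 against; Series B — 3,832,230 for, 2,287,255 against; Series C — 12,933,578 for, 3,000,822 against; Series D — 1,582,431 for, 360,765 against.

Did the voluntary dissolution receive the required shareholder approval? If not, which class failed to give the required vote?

Not approved — the Series A shares did not give the required vote.

Series A: a majority of 5110923 is 2555462; 2,555,462 required, 2,554,099 in favor — not approved.
Series B: 3/5 of 6386373 = 3831823.80, rounded up to 3831824; 3,831,824 required, 3,832,230 in favor — approved.
Series C: 4/5 of 16163035 = 12930428; 12,930,428 required, 12,933,578 in favor — approved.
Series D: 2/3 of 2372944 = 1581962.67, rounded up to 1581963; 1,581,963 required, 1,582,431 in favor — approved.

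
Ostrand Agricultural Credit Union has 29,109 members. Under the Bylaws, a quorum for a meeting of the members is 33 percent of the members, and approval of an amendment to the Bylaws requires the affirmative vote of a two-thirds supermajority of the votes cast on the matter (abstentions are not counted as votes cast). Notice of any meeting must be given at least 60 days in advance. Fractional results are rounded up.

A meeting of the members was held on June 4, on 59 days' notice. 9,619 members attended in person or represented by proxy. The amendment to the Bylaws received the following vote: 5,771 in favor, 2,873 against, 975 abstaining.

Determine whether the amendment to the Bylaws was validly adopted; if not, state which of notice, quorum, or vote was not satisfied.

Notice: 59 days given; 60 required. Not satisfied.
Quorum: 33% of 29,109 = 9,605.97, rounded up to 9,606; 9,619 present. Satisfied.
Vote: requires two-thirds of the votes cast (9,619 − 975 abstaining = 8,644); 2/3 of 8644 = 5762.67, rounded up to 5763, so 5,763 needed; 5,771 in favor. Satisfied.

Invalid — notice requirement not satisfied.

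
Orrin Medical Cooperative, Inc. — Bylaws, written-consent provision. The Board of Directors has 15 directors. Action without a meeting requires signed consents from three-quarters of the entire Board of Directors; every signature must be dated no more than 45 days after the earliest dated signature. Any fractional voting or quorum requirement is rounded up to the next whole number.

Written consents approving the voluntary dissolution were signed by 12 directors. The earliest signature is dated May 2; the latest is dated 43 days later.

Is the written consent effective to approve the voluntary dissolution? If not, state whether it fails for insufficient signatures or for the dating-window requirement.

Effective — both the signature and dating-window requirements are satisfied.

Signatures required: three-quarters of 15 — 3/4 of 15 = 11.25, rounded up to 12, so 12 needed; 12 signed. Sufficient.
Dating window: the latest signature is 43 days after the earliest; the limit is 45 days. Within the window.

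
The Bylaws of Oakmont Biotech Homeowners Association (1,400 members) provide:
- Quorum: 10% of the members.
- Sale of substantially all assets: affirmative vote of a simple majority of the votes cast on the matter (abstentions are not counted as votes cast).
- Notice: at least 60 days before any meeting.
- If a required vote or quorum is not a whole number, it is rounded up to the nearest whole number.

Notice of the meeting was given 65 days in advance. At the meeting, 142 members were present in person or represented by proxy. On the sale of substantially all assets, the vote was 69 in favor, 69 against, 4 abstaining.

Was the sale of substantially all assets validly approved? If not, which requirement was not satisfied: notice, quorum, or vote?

Invalid — vote requirement not satisfied.

Notice: 65 days given; 60 required. Satisfied.
Quorum: 10% of 1,400 = 140; 142 present. Satisfied.
Vote: requires a majority of the votes cast (142 − 4 abstaining = 138); a majority of 138 is 70, so 70 needed; 69 in favor. Not satisfied.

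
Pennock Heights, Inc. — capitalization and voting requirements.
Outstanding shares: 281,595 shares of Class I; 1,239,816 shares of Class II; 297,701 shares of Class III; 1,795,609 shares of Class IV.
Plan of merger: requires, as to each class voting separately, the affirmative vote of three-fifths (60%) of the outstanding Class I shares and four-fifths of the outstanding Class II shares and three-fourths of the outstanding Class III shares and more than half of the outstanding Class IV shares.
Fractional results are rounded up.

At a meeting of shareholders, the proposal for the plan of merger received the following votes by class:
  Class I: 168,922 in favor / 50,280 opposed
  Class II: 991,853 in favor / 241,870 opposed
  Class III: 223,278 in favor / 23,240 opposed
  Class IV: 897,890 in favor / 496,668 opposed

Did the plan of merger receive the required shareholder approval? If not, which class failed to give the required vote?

Class I: 3/5 of 281595 = 168957; 168,957 required, 168,922 in favor — not approved.
Class II: 4/5 of 1239816 = 991852.80, rounded up to 991853; 991,853 required, 991,853 in favor — approved.
Class III: 3/4 of 297701 = 223275.75, rounded up to 223276; 223,276 required, 223,278 in favor — approved.
Class IV: a majority of 1795609 is 897805; 897,805 required, 897,890 in favor — approved.

Not approved — the Class I shares did not give the required vote.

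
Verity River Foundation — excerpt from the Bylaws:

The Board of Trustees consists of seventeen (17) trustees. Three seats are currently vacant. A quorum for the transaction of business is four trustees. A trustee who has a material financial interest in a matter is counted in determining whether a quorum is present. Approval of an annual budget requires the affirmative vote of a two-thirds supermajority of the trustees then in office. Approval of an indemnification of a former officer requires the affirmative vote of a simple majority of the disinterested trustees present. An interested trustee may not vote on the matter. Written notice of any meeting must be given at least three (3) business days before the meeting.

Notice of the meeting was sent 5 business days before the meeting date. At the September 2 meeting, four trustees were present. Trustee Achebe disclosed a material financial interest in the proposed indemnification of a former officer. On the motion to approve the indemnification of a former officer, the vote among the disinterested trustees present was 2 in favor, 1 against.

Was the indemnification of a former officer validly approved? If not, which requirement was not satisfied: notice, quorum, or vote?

Valid — all requirements satisfied.

Notice: 5 business days given; 3 required (5 ≥ 3). Satisfied.
Quorum: 4 present (interested trustees count toward quorum); quorum is 4. Satisfied.
Vote: the indemnification of a former officer requires a majority of the disinterested trustees present (4 − 1 = 3). A majority of 3 is 2, so 2 affirmative votes are needed; 2 voted in favor. Satisfied.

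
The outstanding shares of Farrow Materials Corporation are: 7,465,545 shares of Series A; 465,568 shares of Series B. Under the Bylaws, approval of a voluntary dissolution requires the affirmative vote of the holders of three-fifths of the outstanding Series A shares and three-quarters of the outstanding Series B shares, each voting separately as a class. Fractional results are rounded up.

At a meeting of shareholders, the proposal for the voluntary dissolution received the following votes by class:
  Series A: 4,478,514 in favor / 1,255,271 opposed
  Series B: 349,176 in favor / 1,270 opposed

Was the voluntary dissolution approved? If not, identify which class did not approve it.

Series A: 3/5 of 7465545 = 4479327; 4,479,327 required, 4,478,514 in favor — not approved.
Series B: 3/4 of 465568 = 349176; 349,176 required, 349,176 in favor — approved.

Not approved — the Series A shares did not give the required vote.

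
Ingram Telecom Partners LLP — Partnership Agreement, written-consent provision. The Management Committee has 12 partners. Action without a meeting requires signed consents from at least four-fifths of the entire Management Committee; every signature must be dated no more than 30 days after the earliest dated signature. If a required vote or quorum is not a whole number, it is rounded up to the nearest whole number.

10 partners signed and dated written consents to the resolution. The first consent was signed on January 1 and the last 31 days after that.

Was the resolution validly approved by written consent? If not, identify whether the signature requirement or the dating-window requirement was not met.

Signatures required: at least four-fifths of 12 — 4/5 of 12 = 9.60, rounded up to 10, so 10 needed; 10 signed. Sufficient.
Dating window: the latest signature is 31 days after the earliest; the limit is 30 days. Outside the window.

Not effective — dating-window requirement not satisfied.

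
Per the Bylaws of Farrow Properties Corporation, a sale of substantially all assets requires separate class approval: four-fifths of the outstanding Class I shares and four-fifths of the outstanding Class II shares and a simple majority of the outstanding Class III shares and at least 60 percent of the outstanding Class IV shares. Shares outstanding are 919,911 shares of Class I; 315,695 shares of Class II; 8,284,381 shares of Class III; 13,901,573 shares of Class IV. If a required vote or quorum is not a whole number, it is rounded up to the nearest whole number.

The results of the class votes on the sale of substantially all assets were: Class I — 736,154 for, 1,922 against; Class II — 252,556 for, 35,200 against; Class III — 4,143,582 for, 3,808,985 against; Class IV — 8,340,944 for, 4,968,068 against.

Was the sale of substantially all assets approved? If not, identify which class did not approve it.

Class I: 4/5 of 919911 = 735928.80, rounded up to 735929; 735,929 required, 736,154 in favor — approved.
Class II: 4/5 of 315695 = 252556; 252,556 required, 252,556 in favor — approved.
Class III: a majority of 8284381 is 4142191; 4,142,191 required, 4,143,582 in favor — approved.
Class IV: 3/5 of 13901573 = 8340943.80, rounded up to 8340944; 8,340,944 required, 8,340,944 in favor — approved.

Approved — every class gave the required vote.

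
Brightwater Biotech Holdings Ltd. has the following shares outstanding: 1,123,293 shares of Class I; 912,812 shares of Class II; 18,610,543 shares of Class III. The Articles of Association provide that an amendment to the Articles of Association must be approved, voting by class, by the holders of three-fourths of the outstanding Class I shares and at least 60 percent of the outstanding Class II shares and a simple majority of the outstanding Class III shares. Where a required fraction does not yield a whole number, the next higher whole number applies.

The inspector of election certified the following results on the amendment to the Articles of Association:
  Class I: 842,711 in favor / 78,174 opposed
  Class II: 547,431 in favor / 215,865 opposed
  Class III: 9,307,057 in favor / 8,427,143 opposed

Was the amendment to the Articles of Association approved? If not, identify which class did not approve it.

Class I: 3/4 of 1123293 = 842469.75, rounded up to 842470; 842,470 required, 842,711 in favor — approved.
Class II: 3/5 of 912812 = 547687.20, rounded up to 547688; 547,688 required, 547,431 in favor — not approved.
Class III: a majority of 18610543 is 9305272; 9,305,272 required, 9,307,057 in favor — approved.

Not approved — the Class II shares did not give the required vote.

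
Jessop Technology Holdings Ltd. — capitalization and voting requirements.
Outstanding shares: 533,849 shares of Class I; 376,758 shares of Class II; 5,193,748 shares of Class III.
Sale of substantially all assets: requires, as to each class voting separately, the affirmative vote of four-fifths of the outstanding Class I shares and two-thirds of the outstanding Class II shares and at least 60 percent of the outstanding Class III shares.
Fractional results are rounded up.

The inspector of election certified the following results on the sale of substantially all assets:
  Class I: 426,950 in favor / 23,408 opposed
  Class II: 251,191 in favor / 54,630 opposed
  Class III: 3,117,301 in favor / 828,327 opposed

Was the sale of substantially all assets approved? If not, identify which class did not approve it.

Not approved — the Class I shares did not give the required vote.

Class I: 4/5 of 533849 = 427079.20, rounded up to 427080; 427,080 required, 426,950 in favor — not approved.
Class II: 2/3 of 376758 = 251172; 251,172 required, 251,191 in favor — approved.
Class III: 3/5 of 5193748 = 3116248.80, rounded up to 3116249; 3,116,249 required, 3,117,301 in favor — approved.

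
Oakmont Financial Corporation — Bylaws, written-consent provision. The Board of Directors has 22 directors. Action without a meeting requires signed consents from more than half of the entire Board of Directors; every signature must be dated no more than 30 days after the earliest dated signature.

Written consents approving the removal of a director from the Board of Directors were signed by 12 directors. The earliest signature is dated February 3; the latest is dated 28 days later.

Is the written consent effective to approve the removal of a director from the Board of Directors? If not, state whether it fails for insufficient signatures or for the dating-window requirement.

Signatures required: more than half of 22 — a majority of 22 is 12, so 12 needed; 12 signed. Sufficient.
Dating window: the latest signature is 28 days after the earliest; the limit is 30 days. Within the window.

Effective — both the signature and dating-window requirements are satisfied.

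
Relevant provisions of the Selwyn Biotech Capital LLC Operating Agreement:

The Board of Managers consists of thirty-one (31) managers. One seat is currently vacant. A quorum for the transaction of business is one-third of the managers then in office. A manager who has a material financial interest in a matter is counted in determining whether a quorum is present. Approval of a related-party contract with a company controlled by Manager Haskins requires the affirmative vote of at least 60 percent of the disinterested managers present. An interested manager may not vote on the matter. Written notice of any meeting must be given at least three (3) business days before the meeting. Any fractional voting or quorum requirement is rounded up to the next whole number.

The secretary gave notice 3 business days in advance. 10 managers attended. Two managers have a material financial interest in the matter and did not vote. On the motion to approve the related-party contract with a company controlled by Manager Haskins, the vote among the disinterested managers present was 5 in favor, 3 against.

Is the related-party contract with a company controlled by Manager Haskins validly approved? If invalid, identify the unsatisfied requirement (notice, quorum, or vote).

Notice: 3 business days given; 3 required (3 ≥ 3). Satisfied.
Quorum: 10 present (interested managers count toward quorum); quorum is 10. Satisfied.
Vote: the related-party contract with a company controlled by Manager Haskins requires three-fifths of the disinterested managers present (10 − 2 = 8). 3/5 of 8 = 4.80, rounded up to 5, so 5 affirmative votes are needed; 5 voted in favor. Satisfied.

Valid — all requirements satisfied.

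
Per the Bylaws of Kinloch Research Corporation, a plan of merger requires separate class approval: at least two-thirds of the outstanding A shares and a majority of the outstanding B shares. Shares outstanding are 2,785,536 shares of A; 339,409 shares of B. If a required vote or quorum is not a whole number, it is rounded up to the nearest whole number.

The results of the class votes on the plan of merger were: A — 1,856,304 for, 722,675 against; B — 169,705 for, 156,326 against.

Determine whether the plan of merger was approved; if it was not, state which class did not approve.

A: 2/3 of 2785536 = 1857024; 1,857,024 required, 1,856,304 in favor — not approved.
B: a majority of 339409 is 169705; 169,705 required, 169,705 in favor — approved.

Not approved — the A shares did not give the required vote.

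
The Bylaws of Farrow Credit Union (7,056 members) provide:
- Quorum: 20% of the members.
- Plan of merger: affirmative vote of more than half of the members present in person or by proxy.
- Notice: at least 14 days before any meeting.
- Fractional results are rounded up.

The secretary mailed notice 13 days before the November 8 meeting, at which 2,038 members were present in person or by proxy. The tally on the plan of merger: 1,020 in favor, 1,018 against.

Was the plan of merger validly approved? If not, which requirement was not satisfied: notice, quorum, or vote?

Notice: 13 days given; 14 required. Not satisfied.
Quorum: 20% of 7,056 = 1,411.20, rounded up to 1,412; 2,038 present. Satisfied.
Vote: requires a majority of those present (2,038); a majority of 2038 is 1020, so 1,020 needed; 1,020 in favor. Satisfied.

Invalid — notice requirement not satisfied.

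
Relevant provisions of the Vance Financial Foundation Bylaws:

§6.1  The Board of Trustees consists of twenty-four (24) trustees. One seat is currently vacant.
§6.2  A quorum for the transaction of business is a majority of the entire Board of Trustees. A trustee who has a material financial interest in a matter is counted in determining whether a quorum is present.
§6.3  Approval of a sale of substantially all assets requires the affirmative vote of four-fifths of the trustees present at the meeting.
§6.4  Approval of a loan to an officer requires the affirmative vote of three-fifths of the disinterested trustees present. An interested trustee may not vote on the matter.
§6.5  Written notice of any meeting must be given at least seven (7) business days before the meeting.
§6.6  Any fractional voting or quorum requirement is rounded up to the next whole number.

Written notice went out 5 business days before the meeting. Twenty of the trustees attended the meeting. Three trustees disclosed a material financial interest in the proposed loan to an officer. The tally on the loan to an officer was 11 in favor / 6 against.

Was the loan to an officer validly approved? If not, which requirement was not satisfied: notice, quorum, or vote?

Notice: 5 business days given; 7 required (5 < 7). Not satisfied.
Quorum: 20 present (interested trustees count toward quorum); quorum is 13. Satisfied.
Vote: the loan to an officer requires three-fifths of the disinterested trustees present (20 − 3 = 17). 3/5 of 17 = 10.20, rounded up to 11, so 11 affirmative votes are needed; 11 voted in favor. Satisfied.

Invalid — notice requirement not satisfied.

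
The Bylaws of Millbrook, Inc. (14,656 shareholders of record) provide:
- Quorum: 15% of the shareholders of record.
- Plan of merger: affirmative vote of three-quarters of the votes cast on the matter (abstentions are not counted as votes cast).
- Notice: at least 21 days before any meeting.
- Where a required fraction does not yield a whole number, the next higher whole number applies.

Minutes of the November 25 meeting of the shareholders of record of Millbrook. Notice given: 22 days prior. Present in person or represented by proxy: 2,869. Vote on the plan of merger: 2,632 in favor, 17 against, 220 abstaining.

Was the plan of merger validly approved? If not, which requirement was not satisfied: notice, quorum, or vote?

Notice: 22 days given; 21 required. Satisfied.
Quorum: 15% of 14,656 = 2,198.40, rounded up to 2,199; 2,869 present. Satisfied.
Vote: requires three-fourths of the votes cast (2,869 − 220 abstaining = 2,649); 3/4 of 2649 = 1986.75, rounded up to 1987, so 1,987 needed; 2,632 in favor. Satisfied.

Valid — all requirements satisfied.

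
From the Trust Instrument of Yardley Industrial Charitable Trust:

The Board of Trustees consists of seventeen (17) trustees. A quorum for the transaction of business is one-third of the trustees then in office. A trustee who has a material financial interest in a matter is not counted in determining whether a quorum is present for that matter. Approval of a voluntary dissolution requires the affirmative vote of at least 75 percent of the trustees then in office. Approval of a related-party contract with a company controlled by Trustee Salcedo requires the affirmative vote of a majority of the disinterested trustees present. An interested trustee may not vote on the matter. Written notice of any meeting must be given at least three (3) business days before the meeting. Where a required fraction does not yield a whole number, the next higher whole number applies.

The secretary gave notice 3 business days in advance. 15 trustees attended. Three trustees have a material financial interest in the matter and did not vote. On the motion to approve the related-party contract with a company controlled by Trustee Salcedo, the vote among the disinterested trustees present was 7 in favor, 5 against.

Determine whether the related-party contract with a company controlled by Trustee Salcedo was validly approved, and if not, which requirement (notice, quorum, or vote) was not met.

Valid — all requirements satisfied.

Notice: 3 business days given; 3 required (3 ≥ 3). Satisfied.
Quorum: 15 present, but the 3 interested trustees do not count, leaving 12. Quorum is 6. Satisfied.
Vote: the related-party contract with a company controlled by Trustee Salcedo requires a majority of the disinterested trustees present (15 − 3 = 12). A majority of 12 is 7, so 7 affirmative votes are needed; 7 voted in favor. Satisfied.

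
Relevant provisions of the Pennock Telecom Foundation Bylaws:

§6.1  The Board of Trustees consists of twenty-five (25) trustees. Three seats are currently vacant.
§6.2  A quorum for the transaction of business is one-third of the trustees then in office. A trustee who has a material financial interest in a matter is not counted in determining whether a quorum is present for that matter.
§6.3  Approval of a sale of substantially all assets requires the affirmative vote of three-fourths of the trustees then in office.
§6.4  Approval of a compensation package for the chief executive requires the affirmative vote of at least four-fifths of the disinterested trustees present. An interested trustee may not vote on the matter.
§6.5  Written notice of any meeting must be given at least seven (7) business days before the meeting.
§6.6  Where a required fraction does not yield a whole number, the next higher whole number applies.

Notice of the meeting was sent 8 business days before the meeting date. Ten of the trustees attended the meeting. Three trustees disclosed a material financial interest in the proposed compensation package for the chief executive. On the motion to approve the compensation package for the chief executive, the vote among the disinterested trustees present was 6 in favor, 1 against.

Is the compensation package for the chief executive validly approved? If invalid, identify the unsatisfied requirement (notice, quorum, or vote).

Invalid — quorum requirement not satisfied.

Notice: 8 business days given; 7 required (8 ≥ 7). Satisfied.
Quorum: 10 present, but the 3 interested trustees do not count, leaving 7. Quorum is 8. Not satisfied.
Vote: the compensation package for the chief executive requires four-fifths of the disinterested trustees present (10 − 3 = 7). 4/5 of 7 = 5.60, rounded up to 6, so 6 affirmative votes are needed; 6 voted in favor. Satisfied. (Moot — without a quorum no business can be validly transacted.)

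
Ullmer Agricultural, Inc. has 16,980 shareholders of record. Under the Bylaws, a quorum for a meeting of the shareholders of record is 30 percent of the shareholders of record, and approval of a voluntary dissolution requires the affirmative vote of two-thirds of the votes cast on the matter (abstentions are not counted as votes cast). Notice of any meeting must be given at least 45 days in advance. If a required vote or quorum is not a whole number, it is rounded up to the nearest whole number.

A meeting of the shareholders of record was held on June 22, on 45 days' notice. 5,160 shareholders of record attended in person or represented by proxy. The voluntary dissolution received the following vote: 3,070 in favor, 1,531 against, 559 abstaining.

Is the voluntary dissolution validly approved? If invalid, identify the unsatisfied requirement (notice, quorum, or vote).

Notice: 45 days given; 45 required. Satisfied.
Quorum: 30% of 16,980 = 5,094; 5,160 present. Satisfied.
Vote: requires two-thirds of the votes cast (5,160 − 559 abstaining = 4,601); 2/3 of 4601 = 3067.33, rounded up to 3068, so 3,068 needed; 3,070 in favor. Satisfied.

Valid — all requirements satisfied.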